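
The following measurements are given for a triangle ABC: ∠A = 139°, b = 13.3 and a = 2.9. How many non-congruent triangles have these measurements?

b·sin A = 13.3·sin(139°) ≈ 8.726.
Since ∠A is not acute, a triangle exists only if a > b; here a ≤ b, so there is no triangle.

0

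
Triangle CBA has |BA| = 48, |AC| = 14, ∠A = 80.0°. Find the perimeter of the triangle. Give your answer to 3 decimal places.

By the law of cosines, |CB|² = |BA|² + |AC|² − 2·|BA|·|AC|·cos A = 2266.6, so |CB| ≈ 47.609.
Semiperimeter s = (48+14+47.609)/2 = 54.804.
Perimeter = 48 + 14 + 47.609 = 109.61.

perimeter ≈ 109.609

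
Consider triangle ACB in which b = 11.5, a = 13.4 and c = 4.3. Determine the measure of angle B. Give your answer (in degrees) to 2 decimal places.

By the law of cosines, cos B = (a² + c² − b²) / (2·a·c) ≈ 0.57098, so ∠B ≈ 55.18°.

55.18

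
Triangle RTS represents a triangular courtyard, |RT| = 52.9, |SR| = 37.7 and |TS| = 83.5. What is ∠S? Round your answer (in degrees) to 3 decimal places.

By the law of cosines, cos S = (|TS|² + |SR|² − |RT|²) / (2·|TS|·|SR|) ≈ 0.88869, so ∠S ≈ 27.29°.

∠S ≈ 27.290°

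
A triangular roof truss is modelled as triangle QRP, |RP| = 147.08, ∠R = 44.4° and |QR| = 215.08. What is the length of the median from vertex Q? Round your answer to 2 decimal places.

By the law of cosines, |PQ|² = |QR|² + |RP|² − 2·|QR|·|RP|·cos R = 22689, so |PQ| ≈ 150.63.
Median from Q: ½√(2·|PQ|² + 2·|QR|² − |RP|²) ≈ 170.49.

m_Q ≈ 170.49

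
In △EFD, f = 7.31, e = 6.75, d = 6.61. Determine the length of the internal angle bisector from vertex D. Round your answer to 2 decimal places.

By the law of cosines, cos D = (e² + f² − d²) / (2·e·f) ≈ 0.56043, so ∠D ≈ 55.91°.
The bisector from D has length 2·e·f·cos(∠D/2)/(e+f) ≈ 6.1997.

6.20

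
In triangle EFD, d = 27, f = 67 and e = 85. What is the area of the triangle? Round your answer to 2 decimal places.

Semiperimeter s = (85 + 67 + 27)/2 = 89.5.
Heron's formula: area = √(89.5·4.5·22.5·62.5) ≈ 752.57.

area ≈ 752.57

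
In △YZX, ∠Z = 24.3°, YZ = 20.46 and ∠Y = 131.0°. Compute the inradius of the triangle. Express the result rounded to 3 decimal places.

The third angle is ∠X = 180° − ∠Y − ∠Z = 24.70°.
Law of sines: ZX = YZ·sin Y/sin X ≈ 36.953.
Law of sines: XY = YZ·sin Z/sin X ≈ 20.149.
Area = ½·YZ·ZX·sin Z ≈ 155.56.
Semiperimeter s = (36.953+20.149+20.46)/2 = 38.781.
Inradius = area/s = 155.56/38.781 ≈ 4.0113.

r ≈ 4.011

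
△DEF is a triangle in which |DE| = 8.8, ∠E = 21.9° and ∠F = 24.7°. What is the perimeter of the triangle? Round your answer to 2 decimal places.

The third angle is ∠D = 180° − ∠E − ∠F = 133.40°.
Law of sines: |EF| = |DE|·sin D/sin F ≈ 15.301.
Law of sines: |FD| = |DE|·sin E/sin F ≈ 7.8549.
Semiperimeter s = (15.301+7.8549+8.8)/2 = 15.978.
Perimeter = 15.301 + 7.8549 + 8.8 = 31.956.

31.96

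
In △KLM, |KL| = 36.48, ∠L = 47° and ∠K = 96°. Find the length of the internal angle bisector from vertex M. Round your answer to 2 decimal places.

The third angle is ∠M = 180° − ∠K − ∠L = 37.00°.
Law of sines: |LM| = |KL|·sin K/sin M ≈ 60.285.
Law of sines: |MK| = |KL|·sin L/sin M ≈ 44.332.
The bisector from M has length 2·|LM|·|MK|·cos(∠M/2)/(|LM|+|MK|) ≈ 48.452.

t_M ≈ 48.45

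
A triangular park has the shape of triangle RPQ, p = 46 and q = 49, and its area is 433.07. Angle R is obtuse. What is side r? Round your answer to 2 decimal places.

From area = ½·p·q·sin R, we get sin R = 2·area/(p·q) ≈ 0.38427.
Taking the obtuse solution, ∠R ≈ 157.40°.
Law of cosines then gives r ≈ 93.161.

93.16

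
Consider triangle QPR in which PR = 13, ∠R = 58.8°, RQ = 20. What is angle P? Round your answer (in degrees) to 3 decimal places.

By the law of cosines, QP² = PR² + RQ² − 2·PR·RQ·cos R = 299.63, so QP ≈ 17.31.
Law of cosines again: cos P = (QP² + PR² − RQ²)/(2·QP·PR) ≈ 0.15248, so ∠P ≈ 81.23°.

∠P ≈ 81.229°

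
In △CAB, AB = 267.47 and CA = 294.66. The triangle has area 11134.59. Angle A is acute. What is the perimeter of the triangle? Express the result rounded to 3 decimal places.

646.762

From area = ½·CA·AB·sin A, we get sin A = 2·area/(CA·AB) ≈ 0.28256.
Taking the acute solution, ∠A ≈ 16.41°.
Law of cosines then gives BC ≈ 84.632.
Perimeter = 267.47 + 84.632 + 294.66 = 646.76.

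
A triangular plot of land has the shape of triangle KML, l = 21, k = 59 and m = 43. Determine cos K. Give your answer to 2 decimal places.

cos K ≈ -0.66

By the law of cosines, cos K = (m² + l² − k²) / (2·m·l) ≈ -0.65947, so ∠K ≈ 2.291 rad.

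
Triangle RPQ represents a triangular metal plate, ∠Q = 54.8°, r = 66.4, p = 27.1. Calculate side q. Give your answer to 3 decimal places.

By the law of cosines, q² = r² + p² − 2·r·p·cos Q = 3068.9, so q ≈ 55.397.

55.397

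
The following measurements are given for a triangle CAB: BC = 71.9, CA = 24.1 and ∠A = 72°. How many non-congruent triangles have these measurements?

CA·sin A = 24.1·sin(72°) ≈ 22.92.
Since BC ≥ CA, exactly one triangle exists.

1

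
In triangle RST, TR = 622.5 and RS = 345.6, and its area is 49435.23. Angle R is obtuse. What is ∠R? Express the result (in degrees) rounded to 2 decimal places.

∠R ≈ 152.64°

From area = ½·TR·RS·sin R, we get sin R = 2·area/(TR·RS) ≈ 0.45957.
Taking the obtuse solution, ∠R ≈ 152.64°.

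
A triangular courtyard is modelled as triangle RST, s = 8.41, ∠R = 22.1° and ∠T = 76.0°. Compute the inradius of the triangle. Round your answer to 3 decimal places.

1.314

The third angle is ∠S = 180° − ∠T − ∠R = 81.90°.
Law of sines: r = s·sin R/sin S ≈ 3.1959.
Law of sines: t = s·sin T/sin S ≈ 8.2424.
Area = ½·s·r·sin T ≈ 13.04.
Semiperimeter p = (3.1959+8.41+8.2424)/2 = 9.9242.
Inradius = area/p = 13.04/9.9242 ≈ 1.3139.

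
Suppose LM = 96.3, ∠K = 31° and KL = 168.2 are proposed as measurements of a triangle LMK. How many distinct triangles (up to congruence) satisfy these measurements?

2

KL·sin K = 168.2·sin(31°) ≈ 86.63.
Since KL sin K < LM < KL (86.63 < 96.3 < 168.2), two triangles exist.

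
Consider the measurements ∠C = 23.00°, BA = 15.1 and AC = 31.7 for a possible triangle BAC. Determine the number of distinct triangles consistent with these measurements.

AC·sin C = 31.7·sin(23.00°) ≈ 12.39.
Since AC sin C < BA < AC (12.39 < 15.1 < 31.7), two triangles exist.

2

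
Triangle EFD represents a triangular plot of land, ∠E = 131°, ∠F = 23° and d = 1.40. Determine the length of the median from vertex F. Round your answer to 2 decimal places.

The third angle is ∠D = 180° − ∠E − ∠F = 26.00°.
Law of sines: e = d·sin E/sin D ≈ 2.4103.
Law of sines: f = d·sin F/sin D ≈ 1.2479.
Median from F: ½√(2·d² + 2·e² − f²) ≈ 1.8696.

1.87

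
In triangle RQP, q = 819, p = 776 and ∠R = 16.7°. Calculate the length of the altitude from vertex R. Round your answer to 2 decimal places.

By the law of cosines, r² = q² + p² − 2·q·p·cos R = 55460, so r ≈ 235.5.
Area = ½·q·p·sin R ≈ 91315.
The altitude from R has length 2·area/r ≈ 775.5.

775.50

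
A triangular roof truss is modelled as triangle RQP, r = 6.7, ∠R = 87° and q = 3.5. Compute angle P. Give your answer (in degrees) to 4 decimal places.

∠P ≈ 61.5555°

Law of sines: sin Q = q·sin R/r ≈ 0.52167.
Since r ≥ q, only the acute value applies: ∠Q ≈ 31.44°.
Then ∠P = 180° − ∠R − ∠Q ≈ 61.56°.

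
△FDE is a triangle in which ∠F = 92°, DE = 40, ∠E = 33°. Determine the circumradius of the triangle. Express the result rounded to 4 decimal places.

The third angle is ∠D = 180° − ∠E − ∠F = 55.00°.
Law of sines: EF = DE·sin D/sin F ≈ 32.786.
Law of sines: FD = DE·sin E/sin F ≈ 21.799.
Circumradius = DE/(2 sin F) ≈ 20.012.

20.0122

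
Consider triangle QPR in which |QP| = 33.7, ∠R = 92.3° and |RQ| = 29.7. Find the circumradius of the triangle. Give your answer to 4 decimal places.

16.8636

Law of sines: sin P = |RQ|·sin R/|QP| ≈ 0.88060.
Since |QP| ≥ |RQ|, only the acute value applies: ∠P ≈ 61.71°.
Then ∠Q = 180° − ∠R − ∠P ≈ 25.99°.
Law of sines gives |PR| = |QP|·sin Q/sin R ≈ 14.777.
Circumradius = |QP|/(2 sin R) ≈ 16.864.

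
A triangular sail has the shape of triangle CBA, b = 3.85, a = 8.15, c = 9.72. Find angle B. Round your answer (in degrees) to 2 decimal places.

22.78

By the law of cosines, cos B = (a² + c² − b²) / (2·a·c) ≈ 0.92200, so ∠B ≈ 22.78°.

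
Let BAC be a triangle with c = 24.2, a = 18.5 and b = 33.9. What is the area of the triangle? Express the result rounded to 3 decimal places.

216.904

Semiperimeter s = (33.9 + 18.5 + 24.2)/2 = 38.3.
Heron's formula: area = √(38.3·4.4·19.8·14.1) ≈ 216.9.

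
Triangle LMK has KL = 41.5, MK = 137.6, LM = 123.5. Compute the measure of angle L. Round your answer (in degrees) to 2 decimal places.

101.02

By the law of cosines, cos L = (KL² + LM² − MK²) / (2·KL·LM) ≈ -0.19114, so ∠L ≈ 101.02°.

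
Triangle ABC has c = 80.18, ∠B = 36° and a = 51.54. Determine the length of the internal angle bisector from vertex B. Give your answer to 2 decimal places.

t_B ≈ 59.68

By the law of cosines, b² = c² + a² − 2·c·a·cos B = 2398.7, so b ≈ 48.977.
The bisector from B has length 2·c·a·cos(∠B/2)/(c+a) ≈ 59.675.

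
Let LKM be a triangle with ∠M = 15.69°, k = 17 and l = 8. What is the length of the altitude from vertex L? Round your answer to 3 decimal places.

4.597

By the law of cosines, m² = l² + k² − 2·l·k·cos M = 91.135, so m ≈ 9.5465.
Area = ½·l·k·sin M ≈ 18.389.
The altitude from L has length 2·area/l ≈ 4.5974.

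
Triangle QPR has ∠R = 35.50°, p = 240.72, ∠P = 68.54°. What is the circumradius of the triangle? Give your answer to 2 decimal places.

129.33

The third angle is ∠Q = 180° − ∠P − ∠R = 75.96°.
Law of sines: q = p·sin Q/sin P ≈ 250.92.
Law of sines: r = p·sin R/sin P ≈ 150.2.
Circumradius = p/(2 sin P) ≈ 129.33.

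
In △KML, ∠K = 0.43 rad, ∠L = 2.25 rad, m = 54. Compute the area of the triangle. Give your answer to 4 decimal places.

1061.8275

The third angle is ∠M = π − ∠L − ∠K = 0.462 rad.
Law of sines: k = m·sin K/sin M ≈ 50.544.
Law of sines: l = m·sin L/sin M ≈ 94.338.
Area = ½·m·k·sin L ≈ 1061.8.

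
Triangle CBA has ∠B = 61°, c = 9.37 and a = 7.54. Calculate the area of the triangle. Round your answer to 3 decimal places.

Area = ½·a·c·sin B ≈ 30.896.

area ≈ 30.896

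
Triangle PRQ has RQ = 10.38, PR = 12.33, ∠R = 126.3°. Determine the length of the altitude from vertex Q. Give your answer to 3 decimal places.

h_Q ≈ 8.366

By the law of cosines, QP² = PR² + RQ² − 2·PR·RQ·cos R = 411.31, so QP ≈ 20.281.
Area = ½·PR·RQ·sin R ≈ 51.574.
The altitude from Q has length 2·area/PR ≈ 8.3655.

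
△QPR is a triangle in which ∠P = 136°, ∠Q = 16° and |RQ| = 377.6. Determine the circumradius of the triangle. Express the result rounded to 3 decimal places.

271.788

The third angle is ∠R = 180° − ∠Q − ∠P = 28.00°.
Law of sines: |PR| = |RQ|·sin Q/sin P ≈ 149.83.
Law of sines: |QP| = |RQ|·sin R/sin P ≈ 255.19.
Circumradius = |RQ|/(2 sin P) ≈ 271.79.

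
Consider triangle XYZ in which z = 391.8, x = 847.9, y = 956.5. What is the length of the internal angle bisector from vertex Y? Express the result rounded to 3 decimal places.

t_Y ≈ 366.666

By the law of cosines, cos Y = (z² + x² − y²) / (2·z·x) ≈ -0.06389, so ∠Y ≈ 93.66°.
The bisector from Y has length 2·z·x·cos(∠Y/2)/(z+x) ≈ 366.67.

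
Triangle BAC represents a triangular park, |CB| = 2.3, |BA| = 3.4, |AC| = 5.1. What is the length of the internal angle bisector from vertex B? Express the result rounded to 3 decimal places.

t_B ≈ 1.249

By the law of cosines, cos B = (|CB|² + |BA|² − |AC|²) / (2·|CB|·|BA|) ≈ -0.58568, so ∠B ≈ 125.85°.
The bisector from B has length 2·|CB|·|BA|·cos(∠B/2)/(|CB|+|BA|) ≈ 1.2489.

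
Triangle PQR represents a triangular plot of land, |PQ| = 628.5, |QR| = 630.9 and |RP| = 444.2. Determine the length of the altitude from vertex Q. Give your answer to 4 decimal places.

Semiperimeter s = (630.9 + 444.2 + 628.5)/2 = 851.8.
Heron's formula: area = √(851.8·220.9·407.6·223.3) ≈ 1.3087e+05.
The altitude from Q has length 2·area/|RP| ≈ 589.22.

h_Q ≈ 589.2228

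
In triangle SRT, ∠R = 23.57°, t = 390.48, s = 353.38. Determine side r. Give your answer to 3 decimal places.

By the law of cosines, r² = t² + s² − 2·t·s·cos R = 24400, so r ≈ 156.21.

156.206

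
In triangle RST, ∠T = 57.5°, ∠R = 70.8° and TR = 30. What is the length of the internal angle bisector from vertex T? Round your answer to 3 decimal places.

The third angle is ∠S = 180° − ∠T − ∠R = 51.70°.
Law of sines: ST = TR·sin R/sin S ≈ 36.101.
Law of sines: RS = TR·sin T/sin S ≈ 32.241.
The bisector from T has length 2·ST·TR·cos(∠T/2)/(ST+TR) ≈ 28.729.

t_T ≈ 28.729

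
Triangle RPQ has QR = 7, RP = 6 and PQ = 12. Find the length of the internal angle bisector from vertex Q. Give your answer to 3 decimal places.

By the law of cosines, cos Q = (PQ² + QR² − RP²) / (2·PQ·QR) ≈ 0.93452, so ∠Q ≈ 20.85°.
The bisector from Q has length 2·PQ·QR·cos(∠Q/2)/(PQ+QR) ≈ 8.6962.

t_Q ≈ 8.696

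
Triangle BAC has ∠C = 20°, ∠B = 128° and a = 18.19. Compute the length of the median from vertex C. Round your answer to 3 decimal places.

The third angle is ∠A = 180° − ∠C − ∠B = 32.00°.
Law of sines: b = a·sin B/sin A ≈ 27.049.
Law of sines: c = a·sin C/sin A ≈ 11.74.
Median from C: ½√(2·b² + 2·a² − c²) ≈ 22.289.

m_C ≈ 22.289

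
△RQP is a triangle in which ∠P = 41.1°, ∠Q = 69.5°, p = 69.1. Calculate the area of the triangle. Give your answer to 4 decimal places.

3184.2258

The third angle is ∠R = 180° − ∠Q − ∠P = 69.40°.
Law of sines: r = p·sin R/sin P ≈ 98.394.
Law of sines: q = p·sin Q/sin P ≈ 98.458.
Area = ½·p·r·sin Q ≈ 3184.2.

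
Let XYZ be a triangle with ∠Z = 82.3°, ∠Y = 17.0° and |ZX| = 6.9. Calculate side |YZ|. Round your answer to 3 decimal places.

The third angle is ∠X = 180° − ∠Y − ∠Z = 80.70°.
Law of sines: |YZ| = |ZX|·sin X/sin Y ≈ 23.29.

23.290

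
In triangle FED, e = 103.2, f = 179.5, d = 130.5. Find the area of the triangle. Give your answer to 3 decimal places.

Semiperimeter s = (179.5 + 103.2 + 130.5)/2 = 206.6.
Heron's formula: area = √(206.6·27.1·103.4·76.1) ≈ 6637.5.

6637.467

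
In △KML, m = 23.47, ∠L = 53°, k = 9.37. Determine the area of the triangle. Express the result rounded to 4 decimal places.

87.8155

Area = ½·k·m·sin L ≈ 87.816.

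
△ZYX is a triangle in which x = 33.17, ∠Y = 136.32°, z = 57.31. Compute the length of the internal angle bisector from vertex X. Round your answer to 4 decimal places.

By the law of cosines, y² = x² + z² − 2·x·z·cos Y = 7134.3, so y ≈ 84.465.
Law of cosines again: cos X = (z² + y² − x²)/(2·z·y) ≈ 0.96252, so ∠X ≈ 15.74°.
The bisector from X has length 2·z·y·cos(∠X/2)/(z+y) ≈ 67.644.

t_X ≈ 67.6439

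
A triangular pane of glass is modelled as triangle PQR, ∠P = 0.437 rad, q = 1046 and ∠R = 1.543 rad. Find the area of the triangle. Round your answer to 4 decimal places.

area ≈ 252265.8364

The third angle is ∠Q = π − ∠R − ∠P = 1.162 rad.
Law of sines: p = q·sin P/sin Q ≈ 482.53.
Law of sines: r = q·sin R/sin Q ≈ 1139.7.
Area = ½·q·p·sin R ≈ 2.5227e+05.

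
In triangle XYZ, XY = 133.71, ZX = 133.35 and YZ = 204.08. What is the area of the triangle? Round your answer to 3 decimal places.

Semiperimeter s = (204.08 + 133.35 + 133.71)/2 = 235.57.
Heron's formula: area = √(235.57·31.49·102.22·101.86) ≈ 8788.5.

area ≈ 8788.527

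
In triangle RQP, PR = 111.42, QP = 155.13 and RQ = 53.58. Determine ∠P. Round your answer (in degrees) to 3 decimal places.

By the law of cosines, cos P = (QP² + PR² − RQ²) / (2·QP·PR) ≈ 0.97222, so ∠P ≈ 13.54°.

13.536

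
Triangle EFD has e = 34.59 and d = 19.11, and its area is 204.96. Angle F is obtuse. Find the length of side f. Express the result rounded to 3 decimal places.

50.978

From area = ½·d·e·sin F, we get sin F = 2·area/(d·e) ≈ 0.62014.
Taking the obtuse solution, ∠F ≈ 141.67°.
Law of cosines then gives f ≈ 50.978.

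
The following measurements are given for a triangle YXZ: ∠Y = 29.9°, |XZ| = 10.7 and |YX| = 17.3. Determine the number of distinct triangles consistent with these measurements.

|YX|·sin Y = 17.3·sin(29.9°) ≈ 8.624.
Since |YX| sin Y < |XZ| < |YX| (8.624 < 10.7 < 17.3), two triangles exist.

2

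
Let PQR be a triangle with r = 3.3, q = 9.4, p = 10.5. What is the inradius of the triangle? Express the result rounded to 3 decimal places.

1.316

Semiperimeter s = (10.5 + 9.4 + 3.3)/2 = 11.6.
Heron's formula: area = √(11.6·1.1·2.2·8.3) ≈ 15.264.
Inradius = area/s = 15.264/11.6 ≈ 1.3159.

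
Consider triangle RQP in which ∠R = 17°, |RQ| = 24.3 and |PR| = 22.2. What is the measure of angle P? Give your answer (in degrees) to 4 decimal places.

By the law of cosines, |QP|² = |PR|² + |RQ|² − 2·|PR|·|RQ|·cos R = 51.554, so |QP| ≈ 7.1801.
Law of cosines again: cos P = (|QP|² + |PR|² − |RQ|²)/(2·|QP|·|PR|) ≈ -0.14460, so ∠P ≈ 98.31°.

∠P ≈ 98.3138°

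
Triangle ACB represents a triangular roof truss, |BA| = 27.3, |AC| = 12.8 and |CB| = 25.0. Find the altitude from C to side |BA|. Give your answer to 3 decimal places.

11.694

Semiperimeter s = (25 + 27.3 + 12.8)/2 = 32.55.
Heron's formula: area = √(32.55·7.55·5.25·19.75) ≈ 159.63.
The altitude from C has length 2·area/|BA| ≈ 11.694.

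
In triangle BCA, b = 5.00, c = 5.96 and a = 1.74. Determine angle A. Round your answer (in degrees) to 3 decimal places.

∠A ≈ 15.277°

By the law of cosines, cos A = (b² + c² − a²) / (2·b·c) ≈ 0.96466, so ∠A ≈ 15.28°.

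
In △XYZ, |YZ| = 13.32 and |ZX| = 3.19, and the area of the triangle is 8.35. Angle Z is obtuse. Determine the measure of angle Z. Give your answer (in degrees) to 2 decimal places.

∠Z ≈ 156.86°

From area = ½·|YZ|·|ZX|·sin Z, we get sin Z = 2·area/(|YZ|·|ZX|) ≈ 0.39303.
Taking the obtuse solution, ∠Z ≈ 156.86°.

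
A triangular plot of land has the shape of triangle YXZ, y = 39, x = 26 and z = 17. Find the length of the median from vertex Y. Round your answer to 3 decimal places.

Median from Y: ½√(2·x² + 2·z² − y²) ≈ 10.112.

10.112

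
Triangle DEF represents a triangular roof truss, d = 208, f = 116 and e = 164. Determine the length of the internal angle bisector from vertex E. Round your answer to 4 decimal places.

By the law of cosines, cos E = (f² + d² − e²) / (2·f·d) ≈ 0.61804, so ∠E ≈ 51.83°.
The bisector from E has length 2·f·d·cos(∠E/2)/(f+d) ≈ 133.96.

t_E ≈ 133.9632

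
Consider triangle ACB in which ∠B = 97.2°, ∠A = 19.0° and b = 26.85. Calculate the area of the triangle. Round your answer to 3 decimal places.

106.134

The third angle is ∠C = 180° − ∠B − ∠A = 63.80°.
Law of sines: a = b·sin A/sin B ≈ 8.811.
Law of sines: c = b·sin C/sin B ≈ 24.283.
Area = ½·b·a·sin C ≈ 106.13.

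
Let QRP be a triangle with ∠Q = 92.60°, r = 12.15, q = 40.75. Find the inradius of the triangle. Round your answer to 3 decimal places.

5.101

Law of sines: sin R = r·sin Q/q ≈ 0.29785.
Since q ≥ r, only the acute value applies: ∠R ≈ 17.33°.
Then ∠P = 180° − ∠Q − ∠R ≈ 70.07°.
Law of sines gives p = q·sin P/sin Q ≈ 38.349.
Area = ½·q·r·sin P ≈ 232.73.
Semiperimeter s = (40.75+12.15+38.349)/2 = 45.625.
Inradius = area/s = 232.73/45.625 ≈ 5.101.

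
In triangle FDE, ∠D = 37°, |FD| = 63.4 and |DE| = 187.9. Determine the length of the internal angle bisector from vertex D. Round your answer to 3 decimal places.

By the law of cosines, |EF|² = |FD|² + |DE|² − 2·|FD|·|DE|·cos D = 20298, so |EF| ≈ 142.47.
The bisector from D has length 2·|FD|·|DE|·cos(∠D/2)/(|FD|+|DE|) ≈ 89.91.

t_D ≈ 89.910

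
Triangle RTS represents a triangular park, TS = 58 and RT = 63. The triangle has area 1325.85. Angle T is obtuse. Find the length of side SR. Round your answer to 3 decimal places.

From area = ½·RT·TS·sin T, we get sin T = 2·area/(RT·TS) ≈ 0.72570.
Taking the obtuse solution, ∠T ≈ 133.47°.
Law of cosines then gives SR ≈ 111.18.

111.180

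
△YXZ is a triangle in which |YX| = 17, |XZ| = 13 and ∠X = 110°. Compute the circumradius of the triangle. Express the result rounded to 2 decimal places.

By the law of cosines, |ZY|² = |YX|² + |XZ|² − 2·|YX|·|XZ|·cos X = 609.17, so |ZY| ≈ 24.681.
Area = ½·|YX|·|XZ|·sin X ≈ 103.84.
Circumradius = |ZY|/(2 sin X) ≈ 13.133.

13.13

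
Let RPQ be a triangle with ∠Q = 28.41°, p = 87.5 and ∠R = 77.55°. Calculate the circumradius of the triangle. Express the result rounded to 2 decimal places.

45.50

The third angle is ∠P = 180° − ∠Q − ∠R = 74.04°.
Law of sines: r = p·sin R/sin P ≈ 88.868.
Law of sines: q = p·sin Q/sin P ≈ 43.3.
Circumradius = p/(2 sin P) ≈ 45.504.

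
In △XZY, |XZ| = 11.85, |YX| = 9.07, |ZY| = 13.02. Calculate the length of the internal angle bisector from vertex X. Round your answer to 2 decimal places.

8.11

By the law of cosines, cos X = (|YX|² + |XZ|² − |ZY|²) / (2·|YX|·|XZ|) ≈ 0.24734, so ∠X ≈ 75.68°.
The bisector from X has length 2·|YX|·|XZ|·cos(∠X/2)/(|YX|+|XZ|) ≈ 8.1147.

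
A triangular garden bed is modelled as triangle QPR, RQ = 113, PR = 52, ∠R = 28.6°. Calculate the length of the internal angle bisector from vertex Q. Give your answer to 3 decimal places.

By the law of cosines, QP² = PR² + RQ² − 2·PR·RQ·cos R = 5154.9, so QP ≈ 71.798.
Law of cosines again: cos Q = (RQ² + QP² − PR²)/(2·RQ·QP) ≈ 0.93798, so ∠Q ≈ 20.29°.
The bisector from Q has length 2·RQ·QP·cos(∠Q/2)/(RQ+QP) ≈ 86.434.

86.434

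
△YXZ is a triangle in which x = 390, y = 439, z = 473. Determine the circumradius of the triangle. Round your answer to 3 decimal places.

By the law of cosines, cos Y = (x² + z² − y²) / (2·x·z) ≈ 0.49631, so ∠Y ≈ 60.24°.
Circumradius = y/(2 sin Y) ≈ 252.84.

R ≈ 252.838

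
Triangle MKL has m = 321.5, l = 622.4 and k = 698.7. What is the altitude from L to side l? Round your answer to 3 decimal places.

h_L ≈ 321.493

Semiperimeter s = (321.5 + 698.7 + 622.4)/2 = 821.3.
Heron's formula: area = √(821.3·499.8·122.6·198.9) ≈ 1.0005e+05.
The altitude from L has length 2·area/l ≈ 321.49.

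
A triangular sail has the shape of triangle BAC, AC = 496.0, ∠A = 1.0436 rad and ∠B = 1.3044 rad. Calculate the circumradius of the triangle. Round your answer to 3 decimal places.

257.068

The third angle is ∠C = π − ∠B − ∠A = 0.7936 rad.
Law of sines: CB = AC·sin A/sin B ≈ 444.33.
Law of sines: BA = AC·sin C/sin B ≈ 366.52.
Circumradius = AC/(2 sin B) ≈ 257.07.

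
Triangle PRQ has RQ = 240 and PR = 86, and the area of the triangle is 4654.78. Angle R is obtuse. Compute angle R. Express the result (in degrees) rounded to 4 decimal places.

From area = ½·PR·RQ·sin R, we get sin R = 2·area/(PR·RQ) ≈ 0.45104.
Taking the obtuse solution, ∠R ≈ 153.19°.

∠R ≈ 153.1893°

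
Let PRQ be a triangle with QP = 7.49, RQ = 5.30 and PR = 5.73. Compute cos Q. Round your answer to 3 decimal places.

cos Q ≈ 0.647

By the law of cosines, cos Q = (RQ² + QP² − PR²) / (2·RQ·QP) ≈ 0.64687, so ∠Q ≈ 49.69°.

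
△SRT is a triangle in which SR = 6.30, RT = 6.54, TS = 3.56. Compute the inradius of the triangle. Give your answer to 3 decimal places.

Semiperimeter s = (6.54 + 3.56 + 6.3)/2 = 8.2.
Heron's formula: area = √(8.2·1.66·4.64·1.9) ≈ 10.955.
Inradius = area/s = 10.955/8.2 ≈ 1.3359.

r ≈ 1.336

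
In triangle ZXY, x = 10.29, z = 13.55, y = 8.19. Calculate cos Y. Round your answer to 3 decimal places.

By the law of cosines, cos Y = (z² + x² − y²) / (2·z·x) ≈ 0.79757, so ∠Y ≈ 37.10°.

cos Y ≈ 0.798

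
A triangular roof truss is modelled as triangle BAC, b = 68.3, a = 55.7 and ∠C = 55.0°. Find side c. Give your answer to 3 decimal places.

58.337

By the law of cosines, c² = b² + a² − 2·b·a·cos C = 3403.3, so c ≈ 58.337.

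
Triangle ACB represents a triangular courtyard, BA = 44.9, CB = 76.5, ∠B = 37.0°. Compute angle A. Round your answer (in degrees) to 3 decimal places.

109.381

By the law of cosines, AC² = CB² + BA² − 2·CB·BA·cos B = 2381.9, so AC ≈ 48.804.
Law of cosines again: cos A = (BA² + AC² − CB²)/(2·BA·AC) ≈ -0.33185, so ∠A ≈ 109.38°.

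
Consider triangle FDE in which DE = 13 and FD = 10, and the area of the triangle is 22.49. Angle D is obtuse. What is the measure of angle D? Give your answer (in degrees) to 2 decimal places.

∠D ≈ 159.76°

From area = ½·FD·DE·sin D, we get sin D = 2·area/(FD·DE) ≈ 0.34600.
Taking the obtuse solution, ∠D ≈ 159.76°.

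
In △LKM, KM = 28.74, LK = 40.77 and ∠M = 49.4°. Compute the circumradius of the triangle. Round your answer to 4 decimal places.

Law of sines: sin L = KM·sin M/LK ≈ 0.53523.
Since LK ≥ KM, only the acute value applies: ∠L ≈ 32.36°.
Then ∠K = 180° − ∠M − ∠L ≈ 98.24°.
Law of sines gives ML = LK·sin K/sin M ≈ 53.142.
Circumradius = LK/(2 sin M) ≈ 26.848.

26.8481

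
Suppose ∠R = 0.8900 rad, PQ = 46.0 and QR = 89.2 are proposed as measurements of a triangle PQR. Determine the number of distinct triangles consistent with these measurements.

QR·sin R = 89.2·sin(0.8900 rad) ≈ 69.31.
Since PQ = 46.0 < 69.31 = QR sin R, no triangle exists.

0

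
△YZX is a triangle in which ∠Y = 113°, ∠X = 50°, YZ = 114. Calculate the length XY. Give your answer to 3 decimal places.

43.510

The third angle is ∠Z = 180° − ∠X − ∠Y = 17.00°.
Law of sines: XY = YZ·sin Z/sin X ≈ 43.51.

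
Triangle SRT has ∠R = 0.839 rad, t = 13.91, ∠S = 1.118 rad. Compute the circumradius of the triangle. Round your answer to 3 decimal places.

7.508

The third angle is ∠T = π − ∠S − ∠R = 1.185 rad.
Law of sines: s = t·sin S/sin T ≈ 13.503.
Law of sines: r = t·sin R/sin T ≈ 11.172.
Circumradius = t/(2 sin T) ≈ 7.508.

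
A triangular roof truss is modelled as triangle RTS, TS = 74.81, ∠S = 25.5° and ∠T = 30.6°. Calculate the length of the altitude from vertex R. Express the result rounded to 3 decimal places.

h_R ≈ 19.752

The third angle is ∠R = 180° − ∠T − ∠S = 123.90°.
Law of sines: SR = TS·sin T/sin R ≈ 45.881.
Law of sines: RT = TS·sin S/sin R ≈ 38.802.
Area = ½·TS·SR·sin S ≈ 738.83.
The altitude from R has length 2·area/TS ≈ 19.752.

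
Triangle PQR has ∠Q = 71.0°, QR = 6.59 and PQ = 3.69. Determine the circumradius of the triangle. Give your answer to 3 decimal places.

3.395

By the law of cosines, RP² = PQ² + QR² − 2·PQ·QR·cos Q = 41.21, so RP ≈ 6.4195.
Area = ½·PQ·QR·sin Q ≈ 11.496.
Circumradius = RP/(2 sin Q) ≈ 3.3947.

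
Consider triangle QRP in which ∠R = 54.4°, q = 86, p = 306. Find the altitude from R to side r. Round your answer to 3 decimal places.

h_R ≈ 80.649

By the law of cosines, r² = p² + q² − 2·p·q·cos R = 70394, so r ≈ 265.32.
Area = ½·p·q·sin R ≈ 10699.
The altitude from R has length 2·area/r ≈ 80.649.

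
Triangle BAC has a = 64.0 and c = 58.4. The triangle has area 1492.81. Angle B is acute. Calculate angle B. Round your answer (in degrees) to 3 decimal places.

From area = ½·a·c·sin B, we get sin B = 2·area/(a·c) ≈ 0.79881.
Taking the acute solution, ∠B ≈ 53.02°.

∠B ≈ 53.016°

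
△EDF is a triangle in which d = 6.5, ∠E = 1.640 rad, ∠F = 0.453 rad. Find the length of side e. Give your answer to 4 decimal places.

7.4816

The third angle is ∠D = π − ∠F − ∠E = 1.049 rad.
Law of sines: e = d·sin E/sin D ≈ 7.4816.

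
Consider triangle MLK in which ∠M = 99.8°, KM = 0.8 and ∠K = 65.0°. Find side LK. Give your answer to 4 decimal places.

3.0067

The third angle is ∠L = 180° − ∠K − ∠M = 15.20°.
Law of sines: LK = KM·sin M/sin L ≈ 3.0067.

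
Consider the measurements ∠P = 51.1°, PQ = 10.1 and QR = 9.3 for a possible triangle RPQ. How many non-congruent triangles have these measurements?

PQ·sin P = 10.1·sin(51.1°) ≈ 7.86.
Since PQ sin P < QR < PQ (7.86 < 9.3 < 10.1), two triangles exist.

2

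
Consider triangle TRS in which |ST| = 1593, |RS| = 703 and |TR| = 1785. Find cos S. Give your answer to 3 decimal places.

By the law of cosines, cos S = (|RS|² + |ST|² − |TR|²) / (2·|RS|·|ST|) ≈ -0.06892, so ∠S ≈ 93.95°.

-0.069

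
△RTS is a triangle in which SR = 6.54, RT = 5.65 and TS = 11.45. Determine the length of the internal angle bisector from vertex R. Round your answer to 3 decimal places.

t_R ≈ 2.086

By the law of cosines, cos R = (SR² + RT² − TS²) / (2·SR·RT) ≈ -0.76329, so ∠R ≈ 139.75°.
The bisector from R has length 2·SR·RT·cos(∠R/2)/(SR+RT) ≈ 2.0857.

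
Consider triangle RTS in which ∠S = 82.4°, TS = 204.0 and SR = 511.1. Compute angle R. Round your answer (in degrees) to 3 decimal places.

∠R ≈ 22.669°

By the law of cosines, RT² = TS² + SR² − 2·TS·SR·cos S = 2.7526e+05, so RT ≈ 524.65.
Law of cosines again: cos R = (SR² + RT² − TS²)/(2·SR·RT) ≈ 0.92274, so ∠R ≈ 22.67°.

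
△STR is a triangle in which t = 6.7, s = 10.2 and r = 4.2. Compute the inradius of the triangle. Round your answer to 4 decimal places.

Semiperimeter p = (10.2 + 6.7 + 4.2)/2 = 10.55.
Heron's formula: area = √(10.55·0.35·3.85·6.35) ≈ 9.5012.
Inradius = area/p = 9.5012/10.55 ≈ 0.90059.

0.9006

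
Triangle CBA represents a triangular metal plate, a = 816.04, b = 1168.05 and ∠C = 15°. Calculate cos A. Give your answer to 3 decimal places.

By the law of cosines, c² = b² + a² − 2·b·a·cos C = 1.8887e+05, so c ≈ 434.59.
Law of cosines again: cos A = (c² + b² − a²)/(2·c·b) ≈ 0.87396, so ∠A ≈ 29.08°.

0.874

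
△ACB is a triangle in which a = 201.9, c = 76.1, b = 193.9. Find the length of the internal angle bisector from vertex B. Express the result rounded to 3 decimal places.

88.826

By the law of cosines, cos B = (a² + c² − b²) / (2·a·c) ≈ 0.29150, so ∠B ≈ 73.05°.
The bisector from B has length 2·a·c·cos(∠B/2)/(a+c) ≈ 88.826.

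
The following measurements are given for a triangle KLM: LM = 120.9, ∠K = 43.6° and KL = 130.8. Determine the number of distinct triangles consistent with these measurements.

2

KL·sin K = 130.8·sin(43.6°) ≈ 90.2.
Since KL sin K < LM < KL (90.2 < 120.9 < 130.8), two triangles exist.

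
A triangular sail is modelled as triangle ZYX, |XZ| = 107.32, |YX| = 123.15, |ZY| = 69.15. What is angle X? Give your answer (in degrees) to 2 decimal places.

34.05

By the law of cosines, cos X = (|YX|² + |XZ|² − |ZY|²) / (2·|YX|·|XZ|) ≈ 0.82858, so ∠X ≈ 34.05°.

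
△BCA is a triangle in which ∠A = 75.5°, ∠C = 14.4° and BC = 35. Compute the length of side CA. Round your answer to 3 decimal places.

The third angle is ∠B = 180° − ∠C − ∠A = 90.10°.
Law of sines: CA = BC·sin B/sin A ≈ 36.151.

36.151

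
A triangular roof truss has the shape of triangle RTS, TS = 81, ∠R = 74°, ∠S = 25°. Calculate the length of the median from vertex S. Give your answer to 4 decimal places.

m_S ≈ 80.1674

The third angle is ∠T = 180° − ∠S − ∠R = 81.00°.
Law of sines: SR = TS·sin T/sin R ≈ 83.227.
Law of sines: RT = TS·sin S/sin R ≈ 35.612.
Median from S: ½√(2·TS² + 2·SR² − RT²) ≈ 80.167.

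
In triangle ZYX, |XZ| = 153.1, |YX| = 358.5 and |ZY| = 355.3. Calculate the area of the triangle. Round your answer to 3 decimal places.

Semiperimeter s = (358.5 + 153.1 + 355.3)/2 = 433.45.
Heron's formula: area = √(433.45·74.95·280.35·78.15) ≈ 26679.

26679.034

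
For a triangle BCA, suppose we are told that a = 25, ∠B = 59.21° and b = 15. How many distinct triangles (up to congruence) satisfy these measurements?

0

a·sin B = 25·sin(59.21°) ≈ 21.48.
Since b = 15 < 21.48 = a sin B, no triangle exists.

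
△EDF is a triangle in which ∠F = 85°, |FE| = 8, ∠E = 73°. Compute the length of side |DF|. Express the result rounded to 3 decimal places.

20.423

The third angle is ∠D = 180° − ∠F − ∠E = 22.00°.
Law of sines: |DF| = |FE|·sin E/sin D ≈ 20.423.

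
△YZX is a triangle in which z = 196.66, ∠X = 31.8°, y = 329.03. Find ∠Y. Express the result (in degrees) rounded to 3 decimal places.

115.575

By the law of cosines, x² = y² + z² − 2·y·z·cos X = 36948, so x ≈ 192.22.
Law of cosines again: cos Y = (z² + x² − y²)/(2·z·x) ≈ -0.43170, so ∠Y ≈ 115.58°.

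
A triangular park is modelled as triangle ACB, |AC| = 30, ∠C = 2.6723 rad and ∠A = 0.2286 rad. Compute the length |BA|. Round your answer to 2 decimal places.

The third angle is ∠B = π − ∠A − ∠C = 0.2407 rad.
Law of sines: |BA| = |AC|·sin C/sin B ≈ 56.917.

56.92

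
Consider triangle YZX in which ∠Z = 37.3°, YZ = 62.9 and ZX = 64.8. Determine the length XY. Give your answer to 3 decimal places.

By the law of cosines, XY² = YZ² + ZX² − 2·YZ·ZX·cos Z = 1670.9, so XY ≈ 40.876.

40.876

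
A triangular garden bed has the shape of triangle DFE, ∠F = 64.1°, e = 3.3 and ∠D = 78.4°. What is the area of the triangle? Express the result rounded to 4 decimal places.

area ≈ 7.8817

The third angle is ∠E = 180° − ∠D − ∠F = 37.50°.
Law of sines: d = e·sin D/sin E ≈ 5.3101.
Law of sines: f = e·sin F/sin E ≈ 4.8764.
Area = ½·e·d·sin F ≈ 7.8817.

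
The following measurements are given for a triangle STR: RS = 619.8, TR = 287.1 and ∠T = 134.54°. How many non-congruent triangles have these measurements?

TR·sin T = 287.1·sin(134.54°) ≈ 204.6.
Since ∠T is not acute, a triangle exists only if RS > TR; here RS > TR, so there is exactly one triangle.

1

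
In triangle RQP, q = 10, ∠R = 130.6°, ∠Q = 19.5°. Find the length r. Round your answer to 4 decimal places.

22.7458

The third angle is ∠P = 180° − ∠R − ∠Q = 29.90°.
Law of sines: r = q·sin R/sin Q ≈ 22.746.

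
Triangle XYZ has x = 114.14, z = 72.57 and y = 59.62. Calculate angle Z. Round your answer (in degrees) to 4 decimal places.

∠Z ≈ 33.7520°

By the law of cosines, cos Z = (x² + y² − z²) / (2·x·y) ≈ 0.83145, so ∠Z ≈ 33.75°.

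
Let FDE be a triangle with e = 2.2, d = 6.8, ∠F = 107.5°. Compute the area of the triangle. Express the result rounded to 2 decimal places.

Area = ½·d·e·sin F ≈ 7.1338.

7.13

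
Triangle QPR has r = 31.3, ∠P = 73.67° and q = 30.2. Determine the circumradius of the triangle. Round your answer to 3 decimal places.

By the law of cosines, p² = r² + q² − 2·r·q·cos P = 1360.2, so p ≈ 36.881.
Area = ½·r·q·sin P ≈ 453.56.
Circumradius = p/(2 sin P) ≈ 19.215.

19.215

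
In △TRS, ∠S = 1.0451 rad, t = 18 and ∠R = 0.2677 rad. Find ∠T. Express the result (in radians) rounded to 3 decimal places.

The third angle is ∠T = π − ∠R − ∠S = 1.8288 rad.

∠T ≈ 1.829 rad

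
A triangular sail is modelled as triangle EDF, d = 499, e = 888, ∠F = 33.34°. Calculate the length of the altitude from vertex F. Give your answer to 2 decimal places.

h_F ≈ 446.75

By the law of cosines, f² = e² + d² − 2·e·d·cos F = 2.9717e+05, so f ≈ 545.14.
Area = ½·e·d·sin F ≈ 1.2177e+05.
The altitude from F has length 2·area/f ≈ 446.75.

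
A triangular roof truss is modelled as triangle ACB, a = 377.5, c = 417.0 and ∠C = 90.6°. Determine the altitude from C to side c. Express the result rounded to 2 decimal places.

Law of sines: sin A = a·sin C/c ≈ 0.90523.
Since c ≥ a, only the acute value applies: ∠A ≈ 64.85°.
Then ∠B = 180° − ∠C − ∠A ≈ 24.55°.
Law of sines gives b = c·sin B/sin C ≈ 173.24.
Area = ½·c·a·sin B ≈ 32698.
The altitude from C has length 2·area/c ≈ 156.82.

h_C ≈ 156.82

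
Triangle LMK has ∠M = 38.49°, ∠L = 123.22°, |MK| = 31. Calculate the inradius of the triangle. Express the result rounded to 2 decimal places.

r ≈ 3.42

The third angle is ∠K = 180° − ∠L − ∠M = 18.29°.
Law of sines: |KL| = |MK|·sin M/sin L ≈ 23.063.
Law of sines: |LM| = |MK|·sin K/sin L ≈ 11.629.
Area = ½·|MK|·|KL|·sin K ≈ 112.18.
Semiperimeter s = (31+23.063+11.629)/2 = 32.846.
Inradius = area/s = 112.18/32.846 ≈ 3.4155.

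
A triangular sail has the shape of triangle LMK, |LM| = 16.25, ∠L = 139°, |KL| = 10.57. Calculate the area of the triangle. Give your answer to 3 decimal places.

area ≈ 56.343

Area = ½·|KL|·|LM|·sin L ≈ 56.343.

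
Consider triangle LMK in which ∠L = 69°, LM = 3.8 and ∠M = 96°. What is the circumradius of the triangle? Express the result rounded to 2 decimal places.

The third angle is ∠K = 180° − ∠L − ∠M = 15.00°.
Law of sines: MK = LM·sin L/sin K ≈ 13.707.
Law of sines: KL = LM·sin M/sin K ≈ 14.602.
Circumradius = LM/(2 sin K) ≈ 7.341.

R ≈ 7.34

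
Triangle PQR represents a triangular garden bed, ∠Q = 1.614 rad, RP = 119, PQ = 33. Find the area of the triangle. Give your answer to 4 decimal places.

1861.3829

Law of sines: sin R = PQ·sin Q/RP ≈ 0.27705.
Since RP ≥ PQ, only the acute value applies: ∠R ≈ 0.281 rad.
Then ∠P = π − ∠Q − ∠R ≈ 1.247 rad.
Law of sines gives QR = RP·sin P/sin Q ≈ 112.92.
Area = ½·RP·PQ·sin P ≈ 1861.4.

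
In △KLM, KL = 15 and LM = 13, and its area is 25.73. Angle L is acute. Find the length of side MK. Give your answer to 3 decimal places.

From area = ½·KL·LM·sin L, we get sin L = 2·area/(KL·LM) ≈ 0.26390.
Taking the acute solution, ∠L ≈ 15.30°.
Law of cosines then gives MK ≈ 4.222.

4.222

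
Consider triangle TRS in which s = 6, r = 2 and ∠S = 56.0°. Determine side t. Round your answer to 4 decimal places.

Law of sines: sin R = r·sin S/s ≈ 0.27635.
Since s ≥ r, only the acute value applies: ∠R ≈ 16.04°.
Then ∠T = 180° − ∠S − ∠R ≈ 107.96°.
Law of sines gives t = s·sin T/sin S ≈ 6.8847.

6.8847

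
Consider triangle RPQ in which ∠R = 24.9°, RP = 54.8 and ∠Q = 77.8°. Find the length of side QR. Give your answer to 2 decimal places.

54.69

The third angle is ∠P = 180° − ∠Q − ∠R = 77.30°.
Law of sines: QR = RP·sin P/sin Q ≈ 54.695.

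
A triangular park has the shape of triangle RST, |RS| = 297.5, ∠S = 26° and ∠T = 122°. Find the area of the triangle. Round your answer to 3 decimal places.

area ≈ 12122.024

The third angle is ∠R = 180° − ∠S − ∠T = 32.00°.
Law of sines: |ST| = |RS|·sin R/sin T ≈ 185.9.
Law of sines: |TR| = |RS|·sin S/sin T ≈ 153.78.
Area = ½·|RS|·|ST|·sin S ≈ 12122.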